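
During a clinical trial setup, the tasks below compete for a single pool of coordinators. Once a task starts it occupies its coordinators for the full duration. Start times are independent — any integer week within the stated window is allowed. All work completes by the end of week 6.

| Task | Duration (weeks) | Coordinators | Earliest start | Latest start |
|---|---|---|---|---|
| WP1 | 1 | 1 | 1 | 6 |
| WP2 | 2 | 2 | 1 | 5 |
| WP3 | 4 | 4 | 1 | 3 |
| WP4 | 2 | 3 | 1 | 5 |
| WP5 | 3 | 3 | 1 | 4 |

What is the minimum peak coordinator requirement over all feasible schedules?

7

Early-start (WP1@1, WP2@1, WP3@1, WP4@1, WP5@1) gives peak 13: w1:13  w2:12  w3:7  w4:4  w5:0  w6:0.
Shift WP4→5, WP5→3.
Schedule WP1@1, WP2@1, WP3@1, WP4@5, WP5@3: w1:7  w2:6  w3:7  w4:7  w5:6  w6:3 — peak 7.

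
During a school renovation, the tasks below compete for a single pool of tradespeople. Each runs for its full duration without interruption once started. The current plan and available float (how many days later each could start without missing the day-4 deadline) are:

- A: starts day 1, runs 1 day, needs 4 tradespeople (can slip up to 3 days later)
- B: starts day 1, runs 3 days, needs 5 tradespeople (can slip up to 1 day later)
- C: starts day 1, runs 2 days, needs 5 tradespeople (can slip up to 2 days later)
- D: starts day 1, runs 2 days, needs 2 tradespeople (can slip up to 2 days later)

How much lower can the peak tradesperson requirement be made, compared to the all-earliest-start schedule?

Early-start peak: d1:16  d2:12  d3:5  d4:0 ⇒ 16.
Leveled (A@1, B@2, C@1, D@3): d1:9  d2:10  d3:7  d4:7 ⇒ 10.
Reduction 16 − 10 = 6.

6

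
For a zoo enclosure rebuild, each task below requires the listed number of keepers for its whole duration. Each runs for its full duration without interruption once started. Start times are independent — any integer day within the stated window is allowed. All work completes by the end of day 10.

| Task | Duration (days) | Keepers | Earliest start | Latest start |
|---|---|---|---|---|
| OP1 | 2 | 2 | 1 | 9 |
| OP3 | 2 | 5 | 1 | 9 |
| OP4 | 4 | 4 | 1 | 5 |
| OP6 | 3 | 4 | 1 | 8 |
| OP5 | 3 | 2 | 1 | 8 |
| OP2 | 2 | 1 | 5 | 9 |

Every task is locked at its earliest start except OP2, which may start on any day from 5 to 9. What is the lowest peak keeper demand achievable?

OP2@5: d1:17  d2:17  d3:10  d4:4  d5:1  d6:1  d7:0  d8:0  d9:0  d10:0 → peak 17
OP2@6: d1:17  d2:17  d3:10  d4:4  d5:0  d6:1  d7:1  d8:0  d9:0  d10:0 → peak 17
OP2@7: d1:17  d2:17  d3:10  d4:4  d5:0  d6:0  d7:1  d8:1  d9:0  d10:0 → peak 17
OP2@8: d1:17  d2:17  d3:10  d4:4  d5:0  d6:0  d7:0  d8:1  d9:1  d10:0 → peak 17
OP2@9: d1:17  d2:17  d3:10  d4:4  d5:0  d6:0  d7:0  d8:0  d9:1  d10:1 → peak 17
Best is OP2@5, peak 17.

17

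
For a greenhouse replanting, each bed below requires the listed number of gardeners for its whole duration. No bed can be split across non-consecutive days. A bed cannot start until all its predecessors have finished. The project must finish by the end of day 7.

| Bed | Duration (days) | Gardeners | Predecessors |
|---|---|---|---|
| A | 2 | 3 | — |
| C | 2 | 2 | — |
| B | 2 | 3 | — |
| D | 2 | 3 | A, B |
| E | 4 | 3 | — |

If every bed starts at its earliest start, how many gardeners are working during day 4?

6

At early start, day 4 has: D, E.
Demand: 3 + 3 = 6.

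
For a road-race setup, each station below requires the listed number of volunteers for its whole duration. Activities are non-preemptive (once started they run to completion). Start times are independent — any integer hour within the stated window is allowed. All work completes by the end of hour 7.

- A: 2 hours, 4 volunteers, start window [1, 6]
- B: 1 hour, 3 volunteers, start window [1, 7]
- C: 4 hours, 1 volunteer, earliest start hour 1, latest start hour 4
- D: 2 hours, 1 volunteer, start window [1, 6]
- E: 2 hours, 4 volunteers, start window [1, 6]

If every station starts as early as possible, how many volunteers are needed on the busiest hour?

13

Early-start schedule: A@1, B@1, C@1, D@1, E@1.
Load per hour: hour 1: 13, hour 2: 10, hour 3: 1, hour 4: 1, hour 5: 0, hour 6: 0, hour 7: 0.
Peak is 13.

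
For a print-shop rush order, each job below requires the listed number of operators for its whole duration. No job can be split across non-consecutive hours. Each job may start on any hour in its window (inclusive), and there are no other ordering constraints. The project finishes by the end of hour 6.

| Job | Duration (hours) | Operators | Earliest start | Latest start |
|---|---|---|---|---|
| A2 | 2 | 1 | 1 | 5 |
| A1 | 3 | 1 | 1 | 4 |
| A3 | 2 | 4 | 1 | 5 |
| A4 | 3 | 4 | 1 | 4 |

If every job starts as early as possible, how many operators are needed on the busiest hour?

10

Early-start schedule: A2@1, A1@1, A3@1, A4@1.
Load per hour: hour 1: 10, hour 2: 10, hour 3: 5, hour 4: 0, hour 5: 0, hour 6: 0.
Peak is 10.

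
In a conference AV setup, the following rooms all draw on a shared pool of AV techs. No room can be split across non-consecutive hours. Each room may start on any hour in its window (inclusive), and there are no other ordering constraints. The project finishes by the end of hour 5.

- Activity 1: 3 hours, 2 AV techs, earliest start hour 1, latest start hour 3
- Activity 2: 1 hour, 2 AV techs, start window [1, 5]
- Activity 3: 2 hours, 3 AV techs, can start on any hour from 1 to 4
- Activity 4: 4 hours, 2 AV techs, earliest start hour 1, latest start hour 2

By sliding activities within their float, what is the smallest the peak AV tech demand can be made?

5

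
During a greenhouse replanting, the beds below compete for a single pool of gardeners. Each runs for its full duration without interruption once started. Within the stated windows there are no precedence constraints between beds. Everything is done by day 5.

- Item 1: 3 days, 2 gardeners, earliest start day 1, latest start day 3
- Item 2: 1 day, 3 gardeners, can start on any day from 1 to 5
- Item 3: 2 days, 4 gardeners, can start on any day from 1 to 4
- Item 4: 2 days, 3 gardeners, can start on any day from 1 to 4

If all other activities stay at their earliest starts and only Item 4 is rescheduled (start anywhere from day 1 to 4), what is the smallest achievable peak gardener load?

9

Item 4@1: d1:12  d2:9  d3:2  d4:0  d5:0 → peak 12
Item 4@2: d1:9  d2:9  d3:5  d4:0  d5:0 → peak 9
Item 4@3: d1:9  d2:6  d3:5  d4:3  d5:0 → peak 9
Item 4@4: d1:9  d2:6  d3:2  d4:3  d5:3 → peak 9
Best is Item 4@2, peak 9.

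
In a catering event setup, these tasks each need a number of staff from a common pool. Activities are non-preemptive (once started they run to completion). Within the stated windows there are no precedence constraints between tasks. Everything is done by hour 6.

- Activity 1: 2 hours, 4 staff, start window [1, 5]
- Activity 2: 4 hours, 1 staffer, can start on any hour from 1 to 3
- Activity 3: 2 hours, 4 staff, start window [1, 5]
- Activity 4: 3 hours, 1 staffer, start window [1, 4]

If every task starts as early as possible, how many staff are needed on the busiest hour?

10

Early-start schedule: Activity 1@1, Activity 2@1, Activity 3@1, Activity 4@1.
Load per hour: hour 1: 10, hour 2: 10, hour 3: 2, hour 4: 1, hour 5: 0, hour 6: 0.
Peak is 10.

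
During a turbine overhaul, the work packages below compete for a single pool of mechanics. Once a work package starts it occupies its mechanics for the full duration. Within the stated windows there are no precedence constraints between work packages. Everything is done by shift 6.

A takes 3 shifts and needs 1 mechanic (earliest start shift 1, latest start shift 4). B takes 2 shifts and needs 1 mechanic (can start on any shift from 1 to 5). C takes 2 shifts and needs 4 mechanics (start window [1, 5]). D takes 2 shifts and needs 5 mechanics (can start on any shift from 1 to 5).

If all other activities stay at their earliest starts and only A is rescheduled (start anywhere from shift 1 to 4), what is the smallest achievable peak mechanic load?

A@1: s1:11  s2:11  s3:1  s4:0  s5:0  s6:0 → peak 11
A@2: s1:10  s2:11  s3:1  s4:1  s5:0  s6:0 → peak 11
A@3: s1:10  s2:10  s3:1  s4:1  s5:1  s6:0 → peak 10
A@4: s1:10  s2:10  s3:0  s4:1  s5:1  s6:1 → peak 10
Best is A@3, peak 10.

10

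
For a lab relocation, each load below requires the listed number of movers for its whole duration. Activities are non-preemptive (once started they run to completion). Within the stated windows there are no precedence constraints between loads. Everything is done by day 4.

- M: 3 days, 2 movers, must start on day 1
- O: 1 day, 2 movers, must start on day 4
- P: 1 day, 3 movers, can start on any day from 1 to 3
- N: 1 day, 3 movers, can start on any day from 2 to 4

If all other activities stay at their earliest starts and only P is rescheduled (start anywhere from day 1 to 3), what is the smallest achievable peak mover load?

P@1: d1:5  d2:5  d3:2  d4:2 → peak 5
P@2: d1:2  d2:8  d3:2  d4:2 → peak 8
P@3: d1:2  d2:5  d3:5  d4:2 → peak 5
Best is P@1, peak 5.

5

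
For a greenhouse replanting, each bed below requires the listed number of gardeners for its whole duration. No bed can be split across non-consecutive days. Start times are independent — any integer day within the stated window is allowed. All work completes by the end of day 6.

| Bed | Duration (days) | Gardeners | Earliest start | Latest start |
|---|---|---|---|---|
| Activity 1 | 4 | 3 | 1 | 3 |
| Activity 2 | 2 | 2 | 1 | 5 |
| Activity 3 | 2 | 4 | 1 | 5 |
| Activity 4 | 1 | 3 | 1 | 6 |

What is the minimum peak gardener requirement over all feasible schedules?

6

Early-start (Activity 1@1, Activity 2@1, Activity 3@1, Activity 4@1) gives peak 12: d1:12  d2:9  d3:3  d4:3  d5:0  d6:0.
Shift Activity 3→5, Activity 4→3.
Schedule Activity 1@1, Activity 2@1, Activity 3@5, Activity 4@3: d1:5  d2:5  d3:6  d4:3  d5:4  d6:4 — peak 6.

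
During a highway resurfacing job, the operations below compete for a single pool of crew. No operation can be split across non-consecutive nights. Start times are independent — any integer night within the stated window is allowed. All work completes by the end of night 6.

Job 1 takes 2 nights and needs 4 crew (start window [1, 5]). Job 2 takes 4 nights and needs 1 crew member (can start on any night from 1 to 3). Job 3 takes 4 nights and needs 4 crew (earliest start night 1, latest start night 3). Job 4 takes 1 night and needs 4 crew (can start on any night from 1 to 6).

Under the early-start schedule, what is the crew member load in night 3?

5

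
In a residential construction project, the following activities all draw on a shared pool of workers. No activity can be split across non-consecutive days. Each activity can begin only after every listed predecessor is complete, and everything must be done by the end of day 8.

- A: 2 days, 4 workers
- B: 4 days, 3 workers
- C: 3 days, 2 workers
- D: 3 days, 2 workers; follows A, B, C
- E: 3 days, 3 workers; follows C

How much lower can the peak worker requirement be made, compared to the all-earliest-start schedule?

2

Early-start peak: d1:9  d2:9  d3:5  d4:6  d5:5  d6:5  d7:2  d8:0 ⇒ 9.
Leveled (A@1, B@1, C@3, D@6, E@6): d1:7  d2:7  d3:5  d4:5  d5:2  d6:5  d7:5  d8:5 ⇒ 7.
Reduction 9 − 7 = 2.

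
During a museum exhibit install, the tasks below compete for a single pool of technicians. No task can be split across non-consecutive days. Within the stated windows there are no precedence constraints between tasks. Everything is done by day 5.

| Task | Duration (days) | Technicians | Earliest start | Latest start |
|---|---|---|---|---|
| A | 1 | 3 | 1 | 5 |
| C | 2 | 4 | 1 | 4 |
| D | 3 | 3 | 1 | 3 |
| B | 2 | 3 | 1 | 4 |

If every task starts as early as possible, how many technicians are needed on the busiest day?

13

Early-start schedule: A@1, C@1, D@1, B@1.
Load per day: day 1: 13, day 2: 10, day 3: 3, day 4: 0, day 5: 0.
Peak is 13.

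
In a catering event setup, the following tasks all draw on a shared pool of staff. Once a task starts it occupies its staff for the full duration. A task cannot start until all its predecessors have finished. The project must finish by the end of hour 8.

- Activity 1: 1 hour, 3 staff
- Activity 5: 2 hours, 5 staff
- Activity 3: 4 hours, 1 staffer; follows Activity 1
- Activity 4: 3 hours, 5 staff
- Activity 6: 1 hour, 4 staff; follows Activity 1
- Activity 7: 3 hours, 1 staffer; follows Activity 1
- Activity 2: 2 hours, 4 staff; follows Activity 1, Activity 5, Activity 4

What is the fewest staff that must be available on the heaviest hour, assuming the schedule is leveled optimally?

Early-start (Activity 1@1, Activity 5@1, Activity 3@2, Activity 4@1, Activity 6@2, Activity 7@2, Activity 2@4) gives peak 16: h1:13  h2:16  h3:7  h4:6  h5:5  h6:0  h7:0  h8:0.
Shift Activity 4→3, Activity 6→6, Activity 2→6.
Schedule Activity 1@1, Activity 5@1, Activity 3@2, Activity 4@3, Activity 6@6, Activity 7@2, Activity 2@6: h1:8  h2:7  h3:7  h4:7  h5:6  h6:8  h7:4  h8:0 — peak 8.

8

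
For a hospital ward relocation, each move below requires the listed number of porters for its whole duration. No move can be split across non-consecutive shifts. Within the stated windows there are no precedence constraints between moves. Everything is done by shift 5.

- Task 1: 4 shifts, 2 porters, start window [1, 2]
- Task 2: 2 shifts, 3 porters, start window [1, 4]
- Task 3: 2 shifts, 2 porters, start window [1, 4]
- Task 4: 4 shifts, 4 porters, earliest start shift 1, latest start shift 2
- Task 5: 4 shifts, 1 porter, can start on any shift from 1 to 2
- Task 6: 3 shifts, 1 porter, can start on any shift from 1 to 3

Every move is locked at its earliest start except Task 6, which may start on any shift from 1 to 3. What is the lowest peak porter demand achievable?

12

Task 6@1: s1:13  s2:13  s3:8  s4:7  s5:0 → peak 13
Task 6@2: s1:12  s2:13  s3:8  s4:8  s5:0 → peak 13
Task 6@3: s1:12  s2:12  s3:8  s4:8  s5:1 → peak 12
Best is Task 6@3, peak 12.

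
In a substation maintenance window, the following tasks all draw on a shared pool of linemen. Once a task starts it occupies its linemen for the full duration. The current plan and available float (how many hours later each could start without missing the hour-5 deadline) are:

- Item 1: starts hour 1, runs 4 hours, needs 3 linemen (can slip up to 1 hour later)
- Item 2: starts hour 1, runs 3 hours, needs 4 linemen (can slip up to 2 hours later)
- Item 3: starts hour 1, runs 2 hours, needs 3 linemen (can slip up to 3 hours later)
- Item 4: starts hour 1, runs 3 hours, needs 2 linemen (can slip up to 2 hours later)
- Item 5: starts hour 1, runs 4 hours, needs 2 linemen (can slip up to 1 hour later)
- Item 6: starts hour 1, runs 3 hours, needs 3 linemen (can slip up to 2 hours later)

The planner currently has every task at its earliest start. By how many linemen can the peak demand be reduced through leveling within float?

3

Early-start peak: h1:17  h2:17  h3:14  h4:5  h5:0 ⇒ 17.
Leveled (Item 1@1, Item 2@1, Item 3@1, Item 4@1, Item 5@1, Item 6@3): h1:14  h2:14  h3:14  h4:8  h5:3 ⇒ 14.
Reduction 17 − 14 = 3.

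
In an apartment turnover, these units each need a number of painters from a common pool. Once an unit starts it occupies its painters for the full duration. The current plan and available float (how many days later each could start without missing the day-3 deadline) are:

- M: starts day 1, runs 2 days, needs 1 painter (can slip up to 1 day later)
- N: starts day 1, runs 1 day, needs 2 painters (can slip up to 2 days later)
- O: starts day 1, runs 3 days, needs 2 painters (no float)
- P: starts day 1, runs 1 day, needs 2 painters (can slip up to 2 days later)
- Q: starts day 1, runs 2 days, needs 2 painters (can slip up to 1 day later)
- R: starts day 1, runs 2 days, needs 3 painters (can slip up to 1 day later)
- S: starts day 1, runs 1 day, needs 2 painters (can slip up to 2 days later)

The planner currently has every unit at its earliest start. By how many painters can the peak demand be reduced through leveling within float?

6

Early-start peak: d1:14  d2:8  d3:2 ⇒ 14.
Leveled (M@1, N@1, O@1, P@3, Q@2, R@1, S@3): d1:8  d2:8  d3:8 ⇒ 8.
Reduction 14 − 8 = 6.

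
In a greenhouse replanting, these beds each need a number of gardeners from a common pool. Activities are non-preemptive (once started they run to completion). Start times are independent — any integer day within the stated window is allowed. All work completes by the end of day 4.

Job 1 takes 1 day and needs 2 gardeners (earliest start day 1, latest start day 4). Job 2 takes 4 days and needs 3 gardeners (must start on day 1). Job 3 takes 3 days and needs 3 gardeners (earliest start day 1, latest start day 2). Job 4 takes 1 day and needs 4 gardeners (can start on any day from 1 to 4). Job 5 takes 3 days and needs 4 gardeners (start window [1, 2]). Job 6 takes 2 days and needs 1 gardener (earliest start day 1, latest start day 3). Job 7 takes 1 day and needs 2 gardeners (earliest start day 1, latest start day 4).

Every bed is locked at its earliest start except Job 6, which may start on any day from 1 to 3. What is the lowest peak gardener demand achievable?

18

Job 6@1: d1:19  d2:11  d3:10  d4:3 → peak 19
Job 6@2: d1:18  d2:11  d3:11  d4:3 → peak 18
Job 6@3: d1:18  d2:10  d3:11  d4:4 → peak 18
Best is Job 6@2, peak 18.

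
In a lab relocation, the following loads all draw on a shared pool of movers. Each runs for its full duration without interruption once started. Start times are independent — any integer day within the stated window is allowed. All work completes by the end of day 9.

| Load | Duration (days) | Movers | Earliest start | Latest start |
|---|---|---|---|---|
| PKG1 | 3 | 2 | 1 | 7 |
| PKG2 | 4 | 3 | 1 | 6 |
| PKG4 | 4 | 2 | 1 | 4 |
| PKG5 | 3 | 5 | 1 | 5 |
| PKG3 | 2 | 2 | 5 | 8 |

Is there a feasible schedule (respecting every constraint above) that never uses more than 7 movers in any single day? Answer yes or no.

Schedule PKG1@1, PKG2@1, PKG4@1, PKG5@5, PKG3@5: d1:7  d2:7  d3:7  d4:5  d5:7  d6:7  d7:5  d8:0  d9:0 — peak 7 ≤ 7.

yes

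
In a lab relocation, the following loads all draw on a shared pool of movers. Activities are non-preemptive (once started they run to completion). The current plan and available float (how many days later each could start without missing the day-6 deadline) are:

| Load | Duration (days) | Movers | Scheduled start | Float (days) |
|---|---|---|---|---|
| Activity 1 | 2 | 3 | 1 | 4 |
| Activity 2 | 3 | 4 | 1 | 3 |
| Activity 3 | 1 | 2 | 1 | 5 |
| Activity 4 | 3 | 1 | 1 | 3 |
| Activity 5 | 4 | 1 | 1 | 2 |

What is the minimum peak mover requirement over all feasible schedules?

5

Early-start (Activity 1@1, Activity 2@1, Activity 3@1, Activity 4@1, Activity 5@1) gives peak 11: d1:11  d2:9  d3:6  d4:1  d5:0  d6:0.
Shift Activity 2→4, Activity 3→3.
Schedule Activity 1@1, Activity 2@4, Activity 3@3, Activity 4@1, Activity 5@1: d1:5  d2:5  d3:4  d4:5  d5:4  d6:4 — peak 5.
Total mover-days = 27 over 6 days ⇒ peak ≥ ⌈27/6⌉ = 5, so 5 is optimal.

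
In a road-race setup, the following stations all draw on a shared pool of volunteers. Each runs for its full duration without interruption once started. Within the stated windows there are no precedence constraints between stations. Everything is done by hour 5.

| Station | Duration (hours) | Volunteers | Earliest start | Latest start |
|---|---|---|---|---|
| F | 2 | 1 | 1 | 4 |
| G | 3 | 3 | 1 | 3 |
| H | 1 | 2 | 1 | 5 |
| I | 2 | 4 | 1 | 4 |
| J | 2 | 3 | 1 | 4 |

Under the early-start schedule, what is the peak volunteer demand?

13

Early-start schedule: F@1, G@1, H@1, I@1, J@1.
Load per hour: hour 1: 13, hour 2: 11, hour 3: 3, hour 4: 0, hour 5: 0.
Peak is 13.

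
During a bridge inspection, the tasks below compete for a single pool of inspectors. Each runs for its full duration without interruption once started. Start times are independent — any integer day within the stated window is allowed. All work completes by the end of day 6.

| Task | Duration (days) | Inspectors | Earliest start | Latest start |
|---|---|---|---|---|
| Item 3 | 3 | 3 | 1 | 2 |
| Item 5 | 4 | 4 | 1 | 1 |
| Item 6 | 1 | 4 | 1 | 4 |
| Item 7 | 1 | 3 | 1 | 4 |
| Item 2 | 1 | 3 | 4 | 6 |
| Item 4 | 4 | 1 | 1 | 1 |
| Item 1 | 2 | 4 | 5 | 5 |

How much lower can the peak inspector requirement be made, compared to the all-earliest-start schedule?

4

Early-start peak: d1:15  d2:8  d3:8  d4:8  d5:4  d6:4 ⇒ 15.
Leveled (Item 3@1, Item 5@1, Item 6@4, Item 7@1, Item 2@5, Item 4@1, Item 1@5): d1:11  d2:8  d3:8  d4:9  d5:7  d6:4 ⇒ 11.
Reduction 15 − 11 = 4.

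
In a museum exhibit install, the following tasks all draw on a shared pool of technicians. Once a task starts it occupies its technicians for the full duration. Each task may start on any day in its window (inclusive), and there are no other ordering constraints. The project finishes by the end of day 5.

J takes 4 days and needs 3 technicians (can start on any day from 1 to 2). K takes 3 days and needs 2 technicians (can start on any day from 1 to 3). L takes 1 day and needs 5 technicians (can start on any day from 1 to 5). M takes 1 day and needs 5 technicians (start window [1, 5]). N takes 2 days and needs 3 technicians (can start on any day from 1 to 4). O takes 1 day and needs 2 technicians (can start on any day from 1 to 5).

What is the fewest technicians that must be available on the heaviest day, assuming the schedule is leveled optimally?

8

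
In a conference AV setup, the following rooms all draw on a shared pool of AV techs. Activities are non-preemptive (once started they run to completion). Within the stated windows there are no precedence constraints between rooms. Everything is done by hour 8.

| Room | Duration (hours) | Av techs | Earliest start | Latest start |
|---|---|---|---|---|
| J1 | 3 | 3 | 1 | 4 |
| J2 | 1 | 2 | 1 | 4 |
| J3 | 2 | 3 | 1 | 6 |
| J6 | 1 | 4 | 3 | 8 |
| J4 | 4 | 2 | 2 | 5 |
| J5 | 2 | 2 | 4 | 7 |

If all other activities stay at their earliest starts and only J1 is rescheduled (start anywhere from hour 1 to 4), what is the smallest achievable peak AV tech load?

7

J1@1: h1:8  h2:8  h3:9  h4:4  h5:4  h6:0  h7:0  h8:0 → peak 9
J1@2: h1:5  h2:8  h3:9  h4:7  h5:4  h6:0  h7:0  h8:0 → peak 9
J1@3: h1:5  h2:5  h3:9  h4:7  h5:7  h6:0  h7:0  h8:0 → peak 9
J1@4: h1:5  h2:5  h3:6  h4:7  h5:7  h6:3  h7:0  h8:0 → peak 7
Best is J1@4, peak 7.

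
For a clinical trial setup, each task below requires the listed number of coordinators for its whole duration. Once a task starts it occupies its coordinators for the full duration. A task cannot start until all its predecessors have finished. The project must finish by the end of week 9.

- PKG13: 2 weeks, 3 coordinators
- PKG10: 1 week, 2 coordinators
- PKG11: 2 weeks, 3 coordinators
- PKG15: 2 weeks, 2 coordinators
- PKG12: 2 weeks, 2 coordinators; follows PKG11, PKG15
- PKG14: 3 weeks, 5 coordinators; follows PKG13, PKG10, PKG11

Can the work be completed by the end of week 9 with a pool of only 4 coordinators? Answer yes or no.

no

Total coordinator-weeks = 37; over 9 weeks the average is 37/9 > 4, so some week must exceed 4.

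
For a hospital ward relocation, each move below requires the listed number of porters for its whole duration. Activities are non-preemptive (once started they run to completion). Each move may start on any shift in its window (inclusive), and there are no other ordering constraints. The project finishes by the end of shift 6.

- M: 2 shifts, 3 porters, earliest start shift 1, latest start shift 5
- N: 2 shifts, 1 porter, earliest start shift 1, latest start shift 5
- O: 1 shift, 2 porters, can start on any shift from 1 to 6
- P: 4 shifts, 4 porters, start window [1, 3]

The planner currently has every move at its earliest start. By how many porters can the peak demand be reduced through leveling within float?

5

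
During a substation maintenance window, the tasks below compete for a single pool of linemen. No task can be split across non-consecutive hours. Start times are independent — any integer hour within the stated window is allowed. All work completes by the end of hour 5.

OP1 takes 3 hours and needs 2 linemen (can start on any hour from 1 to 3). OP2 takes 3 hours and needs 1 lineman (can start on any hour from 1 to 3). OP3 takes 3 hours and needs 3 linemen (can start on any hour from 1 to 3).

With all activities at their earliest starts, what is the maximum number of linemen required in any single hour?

6

Early-start schedule: OP1@1, OP2@1, OP3@1.
Load per hour: hour 1: 6, hour 2: 6, hour 3: 6, hour 4: 0, hour 5: 0.
Peak is 6.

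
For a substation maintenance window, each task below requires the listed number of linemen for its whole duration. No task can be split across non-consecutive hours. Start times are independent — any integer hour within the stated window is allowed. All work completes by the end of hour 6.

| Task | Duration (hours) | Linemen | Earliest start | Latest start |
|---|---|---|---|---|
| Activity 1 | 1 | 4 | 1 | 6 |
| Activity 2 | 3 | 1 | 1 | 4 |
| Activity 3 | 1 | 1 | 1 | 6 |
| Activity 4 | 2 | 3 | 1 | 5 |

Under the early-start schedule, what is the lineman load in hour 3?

At early start, hour 3 has: Activity 2.
Demand: 1 = 1.

1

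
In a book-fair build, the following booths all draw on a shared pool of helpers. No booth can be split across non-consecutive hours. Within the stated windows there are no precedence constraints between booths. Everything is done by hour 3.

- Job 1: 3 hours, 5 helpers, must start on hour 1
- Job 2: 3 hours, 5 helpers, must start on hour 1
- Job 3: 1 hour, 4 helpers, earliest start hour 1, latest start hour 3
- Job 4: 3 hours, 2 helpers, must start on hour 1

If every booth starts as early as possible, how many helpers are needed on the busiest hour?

16

Early-start schedule: Job 1@1, Job 2@1, Job 3@1, Job 4@1.
Load per hour: hour 1: 16, hour 2: 12, hour 3: 12.
Peak is 16.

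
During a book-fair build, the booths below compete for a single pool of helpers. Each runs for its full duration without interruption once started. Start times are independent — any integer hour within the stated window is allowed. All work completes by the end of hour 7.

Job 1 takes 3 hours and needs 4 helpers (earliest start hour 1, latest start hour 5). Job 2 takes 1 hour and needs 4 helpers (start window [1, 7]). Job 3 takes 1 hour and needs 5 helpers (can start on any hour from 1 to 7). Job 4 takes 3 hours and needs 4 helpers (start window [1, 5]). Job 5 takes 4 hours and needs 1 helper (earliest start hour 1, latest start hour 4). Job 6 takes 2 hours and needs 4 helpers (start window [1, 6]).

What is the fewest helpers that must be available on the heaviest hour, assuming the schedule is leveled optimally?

Early-start (Job 1@1, Job 2@1, Job 3@1, Job 4@1, Job 5@1, Job 6@1) gives peak 22: h1:22  h2:13  h3:9  h4:1  h5:0  h6:0  h7:0.
Shift Job 3→4, Job 4→5, Job 5→2, Job 6→6.
Schedule Job 1@1, Job 2@1, Job 3@4, Job 4@5, Job 5@2, Job 6@6: h1:8  h2:5  h3:5  h4:6  h5:5  h6:8  h7:8 — peak 8.

8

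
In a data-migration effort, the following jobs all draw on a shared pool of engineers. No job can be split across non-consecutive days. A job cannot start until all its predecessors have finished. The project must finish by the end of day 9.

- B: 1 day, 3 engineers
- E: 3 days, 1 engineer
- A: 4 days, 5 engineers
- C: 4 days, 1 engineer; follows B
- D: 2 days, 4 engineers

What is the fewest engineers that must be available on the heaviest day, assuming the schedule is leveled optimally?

5

Early-start (B@1, E@1, A@1, C@2, D@1) gives peak 13: d1:13  d2:11  d3:7  d4:6  d5:1  d6:0  d7:0  d8:0  d9:0.
Shift A→6, D→4.
Schedule B@1, E@1, A@6, C@2, D@4: d1:4  d2:2  d3:2  d4:5  d5:5  d6:5  d7:5  d8:5  d9:5 — peak 5.
Total engineer-days = 38 over 9 days ⇒ peak ≥ ⌈38/9⌉ = 5, so 5 is optimal.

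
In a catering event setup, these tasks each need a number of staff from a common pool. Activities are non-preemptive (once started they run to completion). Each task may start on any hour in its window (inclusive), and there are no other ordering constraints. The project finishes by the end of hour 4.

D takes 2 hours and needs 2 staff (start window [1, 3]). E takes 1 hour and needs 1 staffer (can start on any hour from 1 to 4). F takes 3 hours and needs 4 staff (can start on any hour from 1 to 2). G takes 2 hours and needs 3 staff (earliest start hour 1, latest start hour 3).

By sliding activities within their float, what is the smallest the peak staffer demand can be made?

7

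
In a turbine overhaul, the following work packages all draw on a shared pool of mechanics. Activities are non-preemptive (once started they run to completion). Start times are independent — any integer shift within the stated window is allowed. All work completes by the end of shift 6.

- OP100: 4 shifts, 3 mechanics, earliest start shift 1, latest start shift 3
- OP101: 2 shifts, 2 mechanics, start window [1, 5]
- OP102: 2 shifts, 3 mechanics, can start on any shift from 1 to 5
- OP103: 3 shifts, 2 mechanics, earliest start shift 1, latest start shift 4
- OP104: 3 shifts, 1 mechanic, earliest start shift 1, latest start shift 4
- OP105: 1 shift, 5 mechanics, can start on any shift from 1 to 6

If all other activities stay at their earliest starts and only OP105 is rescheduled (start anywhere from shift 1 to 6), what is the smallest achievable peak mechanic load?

OP105@1: s1:16  s2:11  s3:6  s4:3  s5:0  s6:0 → peak 16
OP105@2: s1:11  s2:16  s3:6  s4:3  s5:0  s6:0 → peak 16
OP105@3: s1:11  s2:11  s3:11  s4:3  s5:0  s6:0 → peak 11
OP105@4: s1:11  s2:11  s3:6  s4:8  s5:0  s6:0 → peak 11
OP105@5: s1:11  s2:11  s3:6  s4:3  s5:5  s6:0 → peak 11
OP105@6: s1:11  s2:11  s3:6  s4:3  s5:0  s6:5 → peak 11
Best is OP105@3, peak 11.

11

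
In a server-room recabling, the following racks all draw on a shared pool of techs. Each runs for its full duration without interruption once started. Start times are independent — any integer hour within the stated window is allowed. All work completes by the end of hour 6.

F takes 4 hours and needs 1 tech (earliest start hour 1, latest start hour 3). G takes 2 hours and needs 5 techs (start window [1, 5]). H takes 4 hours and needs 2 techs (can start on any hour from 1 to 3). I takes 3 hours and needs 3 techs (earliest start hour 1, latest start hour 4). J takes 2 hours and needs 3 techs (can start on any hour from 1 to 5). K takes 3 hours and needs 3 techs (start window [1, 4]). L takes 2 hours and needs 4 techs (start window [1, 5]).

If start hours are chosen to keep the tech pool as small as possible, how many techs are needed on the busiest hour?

9

Early-start (F@1, G@1, H@1, I@1, J@1, K@1, L@1) gives peak 21: h1:21  h2:21  h3:9  h4:3  h5:0  h6:0.
Shift H→3, J→3, K→4, L→5.
Schedule F@1, G@1, H@3, I@1, J@3, K@4, L@5: h1:9  h2:9  h3:9  h4:9  h5:9  h6:9 — peak 9.
Total tech-hours = 54 over 6 hours ⇒ peak ≥ ⌈54/6⌉ = 9, so 9 is optimal.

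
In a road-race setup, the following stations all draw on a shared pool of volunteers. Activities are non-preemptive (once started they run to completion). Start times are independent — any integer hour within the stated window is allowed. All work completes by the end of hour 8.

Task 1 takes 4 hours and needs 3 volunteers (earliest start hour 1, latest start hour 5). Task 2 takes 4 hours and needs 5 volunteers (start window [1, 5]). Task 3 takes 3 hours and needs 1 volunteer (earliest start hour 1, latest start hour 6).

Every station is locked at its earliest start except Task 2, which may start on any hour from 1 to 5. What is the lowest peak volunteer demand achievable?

5

Task 2@1: h1:9  h2:9  h3:9  h4:8  h5:0  h6:0  h7:0  h8:0 → peak 9
Task 2@2: h1:4  h2:9  h3:9  h4:8  h5:5  h6:0  h7:0  h8:0 → peak 9
Task 2@3: h1:4  h2:4  h3:9  h4:8  h5:5  h6:5  h7:0  h8:0 → peak 9
Task 2@4: h1:4  h2:4  h3:4  h4:8  h5:5  h6:5  h7:5  h8:0 → peak 8
Task 2@5: h1:4  h2:4  h3:4  h4:3  h5:5  h6:5  h7:5  h8:5 → peak 5
Best is Task 2@5, peak 5.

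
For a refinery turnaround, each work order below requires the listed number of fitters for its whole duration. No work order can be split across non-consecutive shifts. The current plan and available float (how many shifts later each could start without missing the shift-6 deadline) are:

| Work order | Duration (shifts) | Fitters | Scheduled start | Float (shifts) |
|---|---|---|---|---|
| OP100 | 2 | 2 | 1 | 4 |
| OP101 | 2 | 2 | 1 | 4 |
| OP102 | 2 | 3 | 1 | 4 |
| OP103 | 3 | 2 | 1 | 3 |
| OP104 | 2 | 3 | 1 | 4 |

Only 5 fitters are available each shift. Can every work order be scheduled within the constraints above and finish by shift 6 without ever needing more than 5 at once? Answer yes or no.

Schedule OP100@1, OP101@1, OP102@3, OP103@3, OP104@5: s1:4  s2:4  s3:5  s4:5  s5:5  s6:3 — peak 5 ≤ 5.

yes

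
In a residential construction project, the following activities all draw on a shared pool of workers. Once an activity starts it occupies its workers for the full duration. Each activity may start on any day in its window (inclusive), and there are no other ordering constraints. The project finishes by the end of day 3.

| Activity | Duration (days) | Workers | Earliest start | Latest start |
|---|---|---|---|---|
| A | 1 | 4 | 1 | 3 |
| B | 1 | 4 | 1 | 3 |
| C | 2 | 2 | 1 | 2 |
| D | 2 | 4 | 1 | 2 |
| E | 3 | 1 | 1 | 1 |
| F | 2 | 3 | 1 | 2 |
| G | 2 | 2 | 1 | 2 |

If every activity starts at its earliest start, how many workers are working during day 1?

20

At early start, day 1 has: A, B, C, D, E, F, G.
Demand: 4 + 4 + 2 + 4 + 1 + 3 + 2 = 20.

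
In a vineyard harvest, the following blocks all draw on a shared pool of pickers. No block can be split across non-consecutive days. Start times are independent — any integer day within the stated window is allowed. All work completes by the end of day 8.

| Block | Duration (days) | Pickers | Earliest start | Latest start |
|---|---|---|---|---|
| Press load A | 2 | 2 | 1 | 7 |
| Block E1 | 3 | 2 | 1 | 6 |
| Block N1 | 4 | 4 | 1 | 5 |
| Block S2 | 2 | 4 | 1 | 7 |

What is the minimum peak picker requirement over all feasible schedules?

Early-start (Press load A@1, Block E1@1, Block N1@1, Block S2@1) gives peak 12: d1:12  d2:12  d3:6  d4:4  d5:0  d6:0  d7:0  d8:0.
Shift Block N1→3, Block S2→7.
Schedule Press load A@1, Block E1@1, Block N1@3, Block S2@7: d1:4  d2:4  d3:6  d4:4  d5:4  d6:4  d7:4  d8:4 — peak 6.

6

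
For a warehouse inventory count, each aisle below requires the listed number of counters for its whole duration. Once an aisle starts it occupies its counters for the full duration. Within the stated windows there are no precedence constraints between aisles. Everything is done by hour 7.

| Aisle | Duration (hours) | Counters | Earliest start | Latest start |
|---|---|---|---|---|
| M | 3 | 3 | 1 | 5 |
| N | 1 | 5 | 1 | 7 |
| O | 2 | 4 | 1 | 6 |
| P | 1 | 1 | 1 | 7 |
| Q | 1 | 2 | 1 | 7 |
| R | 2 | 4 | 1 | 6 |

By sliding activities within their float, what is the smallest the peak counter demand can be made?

7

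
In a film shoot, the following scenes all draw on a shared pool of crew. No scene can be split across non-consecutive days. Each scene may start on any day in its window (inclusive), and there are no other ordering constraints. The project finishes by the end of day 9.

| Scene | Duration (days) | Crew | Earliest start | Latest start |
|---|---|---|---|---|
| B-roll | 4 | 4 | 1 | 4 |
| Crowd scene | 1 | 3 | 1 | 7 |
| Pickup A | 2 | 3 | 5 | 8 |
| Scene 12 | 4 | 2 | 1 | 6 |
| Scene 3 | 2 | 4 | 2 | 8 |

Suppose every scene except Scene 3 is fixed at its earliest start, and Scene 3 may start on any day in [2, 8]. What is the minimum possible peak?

Scene 3@2: d1:9  d2:10  d3:10  d4:6  d5:3  d6:3  d7:0  d8:0  d9:0 → peak 10
Scene 3@3: d1:9  d2:6  d3:10  d4:10  d5:3  d6:3  d7:0  d8:0  d9:0 → peak 10
Scene 3@4: d1:9  d2:6  d3:6  d4:10  d5:7  d6:3  d7:0  d8:0  d9:0 → peak 10
Scene 3@5: d1:9  d2:6  d3:6  d4:6  d5:7  d6:7  d7:0  d8:0  d9:0 → peak 9
Scene 3@6: d1:9  d2:6  d3:6  d4:6  d5:3  d6:7  d7:4  d8:0  d9:0 → peak 9
Scene 3@7: d1:9  d2:6  d3:6  d4:6  d5:3  d6:3  d7:4  d8:4  d9:0 → peak 9
Scene 3@8: d1:9  d2:6  d3:6  d4:6  d5:3  d6:3  d7:0  d8:4  d9:4 → peak 9
Best is Scene 3@5, peak 9.

9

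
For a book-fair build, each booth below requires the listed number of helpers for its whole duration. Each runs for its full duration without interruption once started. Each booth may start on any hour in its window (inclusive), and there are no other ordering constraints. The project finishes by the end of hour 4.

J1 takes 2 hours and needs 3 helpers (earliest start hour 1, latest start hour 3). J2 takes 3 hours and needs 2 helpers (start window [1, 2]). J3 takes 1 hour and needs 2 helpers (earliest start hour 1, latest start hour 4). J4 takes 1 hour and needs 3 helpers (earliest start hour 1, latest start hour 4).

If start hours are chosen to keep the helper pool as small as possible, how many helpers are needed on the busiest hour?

5

Early-start (J1@1, J2@1, J3@1, J4@1) gives peak 10: h1:10  h2:5  h3:2  h4:0.
Shift J3→3, J4→4.
Schedule J1@1, J2@1, J3@3, J4@4: h1:5  h2:5  h3:4  h4:3 — peak 5.
Total helper-hours = 17 over 4 hours ⇒ peak ≥ ⌈17/4⌉ = 5, so 5 is optimal.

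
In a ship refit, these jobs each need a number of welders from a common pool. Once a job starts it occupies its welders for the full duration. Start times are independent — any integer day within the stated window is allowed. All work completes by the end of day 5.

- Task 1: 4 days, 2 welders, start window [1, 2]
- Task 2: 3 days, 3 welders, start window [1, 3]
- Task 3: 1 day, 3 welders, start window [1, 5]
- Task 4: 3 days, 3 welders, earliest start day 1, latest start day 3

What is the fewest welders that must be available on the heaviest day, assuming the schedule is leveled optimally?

8

Early-start (Task 1@1, Task 2@1, Task 3@1, Task 4@1) gives peak 11: d1:11  d2:8  d3:8  d4:2  d5:0.
Shift Task 4→2.
Schedule Task 1@1, Task 2@1, Task 3@1, Task 4@2: d1:8  d2:8  d3:8  d4:5  d5:0 — peak 8.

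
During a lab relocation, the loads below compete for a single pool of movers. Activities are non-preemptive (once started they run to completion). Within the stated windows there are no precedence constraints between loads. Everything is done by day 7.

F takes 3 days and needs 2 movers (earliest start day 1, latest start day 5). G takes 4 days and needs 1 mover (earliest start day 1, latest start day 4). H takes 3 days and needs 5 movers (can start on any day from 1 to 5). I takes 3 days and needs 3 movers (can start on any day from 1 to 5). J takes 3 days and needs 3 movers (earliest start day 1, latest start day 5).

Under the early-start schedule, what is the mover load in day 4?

1

At early start, day 4 has: G.
Demand: 1 = 1.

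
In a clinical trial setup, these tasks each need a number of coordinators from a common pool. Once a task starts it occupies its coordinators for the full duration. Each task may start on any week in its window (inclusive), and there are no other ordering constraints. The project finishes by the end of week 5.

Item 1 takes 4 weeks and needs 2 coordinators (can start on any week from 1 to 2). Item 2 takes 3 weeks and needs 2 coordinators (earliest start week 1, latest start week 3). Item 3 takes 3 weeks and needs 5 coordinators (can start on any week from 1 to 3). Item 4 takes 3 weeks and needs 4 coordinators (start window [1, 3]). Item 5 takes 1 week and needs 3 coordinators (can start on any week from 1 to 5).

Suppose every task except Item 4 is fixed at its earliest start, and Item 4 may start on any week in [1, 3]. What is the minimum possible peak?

Item 4@1: w1:16  w2:13  w3:13  w4:2  w5:0 → peak 16
Item 4@2: w1:12  w2:13  w3:13  w4:6  w5:0 → peak 13
Item 4@3: w1:12  w2:9  w3:13  w4:6  w5:4 → peak 13
Best is Item 4@2, peak 13.

13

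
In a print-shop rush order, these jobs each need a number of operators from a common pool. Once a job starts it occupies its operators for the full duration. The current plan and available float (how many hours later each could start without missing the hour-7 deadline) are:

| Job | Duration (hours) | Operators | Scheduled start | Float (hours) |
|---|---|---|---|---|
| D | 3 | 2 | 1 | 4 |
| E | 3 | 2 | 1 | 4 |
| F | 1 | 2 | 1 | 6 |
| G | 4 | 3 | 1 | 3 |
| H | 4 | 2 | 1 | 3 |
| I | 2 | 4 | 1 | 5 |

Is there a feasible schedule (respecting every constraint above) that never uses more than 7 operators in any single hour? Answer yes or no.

yes

Schedule D@1, E@1, F@1, G@2, H@4, I@6: h1:6  h2:7  h3:7  h4:5  h5:5  h6:6  h7:6 — peak 7 ≤ 7.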